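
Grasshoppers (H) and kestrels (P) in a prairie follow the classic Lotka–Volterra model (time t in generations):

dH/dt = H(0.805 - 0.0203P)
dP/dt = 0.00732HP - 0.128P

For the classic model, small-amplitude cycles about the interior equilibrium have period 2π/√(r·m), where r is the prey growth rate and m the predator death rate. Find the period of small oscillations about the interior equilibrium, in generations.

T ≈ 19.6 generations

Here r = 0.805 and m = 0.128, so r·m = 0.103.
ω = √0.103 = 0.321 per generation, hence T = 2π/ω ≈ 19.6 generations.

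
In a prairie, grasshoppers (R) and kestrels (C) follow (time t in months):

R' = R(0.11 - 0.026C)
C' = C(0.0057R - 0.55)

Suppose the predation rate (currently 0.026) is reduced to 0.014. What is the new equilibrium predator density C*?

C* ≈ 7.86

At the interior fixed point, setting dR/dt = 0 with R > 0 fixes C* = (prey growth rate)/(RC coefficient) — independent of the other coefficients.
With the change, C* = 0.11/0.014 = 7.86; it rises from 4.23.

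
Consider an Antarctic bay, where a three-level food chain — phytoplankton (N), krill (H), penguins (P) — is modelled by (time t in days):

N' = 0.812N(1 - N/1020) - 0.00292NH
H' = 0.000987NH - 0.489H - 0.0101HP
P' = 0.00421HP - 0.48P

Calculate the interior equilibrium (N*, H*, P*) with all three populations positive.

N* ≈ 602, H* ≈ 114, P* ≈ 10.4

From dP/dt = 0: 0.00421H* = 0.48, so H* = 114.
From dN/dt = 0: 0.812(1 - N*/1020) = 0.00292·114, giving N* = 1020·(1 - 0.41) = 602.
From dH/dt = 0: 0.000987·602 - 0.489 = 0.0101P*, so P* = 0.105/0.0101 = 10.4.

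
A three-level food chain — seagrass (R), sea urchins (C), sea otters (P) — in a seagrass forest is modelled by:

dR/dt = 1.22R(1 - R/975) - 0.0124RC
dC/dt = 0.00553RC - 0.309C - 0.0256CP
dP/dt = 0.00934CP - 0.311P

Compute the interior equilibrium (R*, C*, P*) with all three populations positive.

From dP/dt = 0: 0.00934C* = 0.311, so C* = 33.3.
From dR/dt = 0: 1.22(1 - R*/975) = 0.0124·33.3, giving R* = 975·(1 - 0.338) = 645.
From dC/dt = 0: 0.00553·645 - 0.309 = 0.0256P*, so P* = 3.26/0.0256 = 127.

R* ≈ 645, C* ≈ 33.3, P* ≈ 127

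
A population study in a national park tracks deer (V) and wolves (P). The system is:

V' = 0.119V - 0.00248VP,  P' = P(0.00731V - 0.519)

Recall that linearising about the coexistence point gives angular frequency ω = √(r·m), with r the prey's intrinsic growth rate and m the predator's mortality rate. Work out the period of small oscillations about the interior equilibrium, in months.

T ≈ 25.3 months

Here r = 0.119 and m = 0.519, so r·m = 0.0618.
ω = √0.0618 = 0.249 per month, hence T = 2π/ω ≈ 25.3 months.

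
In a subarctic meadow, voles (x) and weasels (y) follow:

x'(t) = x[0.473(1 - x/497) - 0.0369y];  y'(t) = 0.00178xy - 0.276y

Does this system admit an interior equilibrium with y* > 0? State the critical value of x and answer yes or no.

Threshold x = 155; K > 155, so yes, the predator persists.

The predator equation gives dy/dt > 0 only when x > 0.276/0.00178 = 155.
Without the predator, x → K = 497. Since 497 > 155, the predator can invade and persist.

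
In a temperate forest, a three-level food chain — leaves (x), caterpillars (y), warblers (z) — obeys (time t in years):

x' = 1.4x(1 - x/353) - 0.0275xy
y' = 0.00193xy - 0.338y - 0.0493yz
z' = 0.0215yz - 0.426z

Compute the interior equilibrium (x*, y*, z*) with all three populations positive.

From dz/dt = 0: 0.0215y* = 0.426, so y* = 19.8.
From dx/dt = 0: 1.4(1 - x*/353) = 0.0275·19.8, giving x* = 353·(1 - 0.389) = 216.
From dy/dt = 0: 0.00193·216 - 0.338 = 0.0493z*, so z* = 0.0781/0.0493 = 1.58.

x* ≈ 216, y* ≈ 19.8, z* ≈ 1.58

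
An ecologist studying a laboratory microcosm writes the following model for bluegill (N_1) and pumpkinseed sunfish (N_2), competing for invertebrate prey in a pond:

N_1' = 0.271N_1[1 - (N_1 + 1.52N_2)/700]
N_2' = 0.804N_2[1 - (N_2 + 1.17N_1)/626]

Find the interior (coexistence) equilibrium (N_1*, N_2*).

N_1* ≈ 323, N_2* ≈ 248

Setting both brackets to zero gives the nullclines N_1 + 1.52N_2 = 700 and 1.17N_1 + N_2 = 626.
Substituting N_2 = 626 - 1.17N_1 into the first: N_1(1 - 1.52·1.17) = 700 - 1.52·626.
So N_1* = -252/-0.778 = 323, and then N_2* = 626 - 1.17·323 = 248.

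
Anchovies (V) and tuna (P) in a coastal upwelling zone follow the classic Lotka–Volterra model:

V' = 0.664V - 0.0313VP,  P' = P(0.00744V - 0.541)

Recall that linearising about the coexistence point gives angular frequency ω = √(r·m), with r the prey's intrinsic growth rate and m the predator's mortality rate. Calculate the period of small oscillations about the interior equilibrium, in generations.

T ≈ 10.5 generations

Here r = 0.664 and m = 0.541, so r·m = 0.359.
ω = √0.359 = 0.599 per generation, hence T = 2π/ω ≈ 10.5 generations.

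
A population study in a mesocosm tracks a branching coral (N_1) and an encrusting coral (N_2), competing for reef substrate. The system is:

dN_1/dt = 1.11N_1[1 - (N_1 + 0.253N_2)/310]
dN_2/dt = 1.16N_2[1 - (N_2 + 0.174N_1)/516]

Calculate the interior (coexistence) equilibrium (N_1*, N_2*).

N_1* ≈ 188, N_2* ≈ 483

Setting both brackets to zero gives the nullclines N_1 + 0.253N_2 = 310 and 0.174N_1 + N_2 = 516.
Substituting N_2 = 516 - 0.174N_1 into the first: N_1(1 - 0.253·0.174) = 310 - 0.253·516.
So N_1* = 179/0.956 = 188, and then N_2* = 516 - 0.174·188 = 483.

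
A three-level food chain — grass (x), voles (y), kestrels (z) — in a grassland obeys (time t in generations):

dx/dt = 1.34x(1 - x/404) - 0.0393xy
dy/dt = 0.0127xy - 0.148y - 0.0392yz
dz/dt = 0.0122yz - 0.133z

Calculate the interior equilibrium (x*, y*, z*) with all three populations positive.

From dz/dt = 0: 0.0122y* = 0.133, so y* = 10.9.
From dx/dt = 0: 1.34(1 - x*/404) = 0.0393·10.9, giving x* = 404·(1 - 0.32) = 275.
From dy/dt = 0: 0.0127·275 - 0.148 = 0.0392z*, so z* = 3.34/0.0392 = 85.3.

x* ≈ 275, y* ≈ 10.9, z* ≈ 85.3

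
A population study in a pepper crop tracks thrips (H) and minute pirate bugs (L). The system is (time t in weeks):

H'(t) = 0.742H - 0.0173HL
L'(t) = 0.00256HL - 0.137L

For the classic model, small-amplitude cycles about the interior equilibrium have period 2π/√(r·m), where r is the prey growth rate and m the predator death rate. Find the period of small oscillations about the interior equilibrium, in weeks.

T ≈ 19.7 weeks

Here r = 0.742 and m = 0.137, so r·m = 0.102.
ω = √0.102 = 0.319 per week, hence T = 2π/ω ≈ 19.7 weeks.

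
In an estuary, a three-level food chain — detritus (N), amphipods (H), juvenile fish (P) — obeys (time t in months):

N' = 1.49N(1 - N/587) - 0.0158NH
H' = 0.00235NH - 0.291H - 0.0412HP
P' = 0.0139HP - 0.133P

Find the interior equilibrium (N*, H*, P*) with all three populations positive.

From dP/dt = 0: 0.0139H* = 0.133, so H* = 9.57.
From dN/dt = 0: 1.49(1 - N*/587) = 0.0158·9.57, giving N* = 587·(1 - 0.101) = 527.
From dH/dt = 0: 0.00235·527 - 0.291 = 0.0412P*, so P* = 0.948/0.0412 = 23.

N* ≈ 527, H* ≈ 9.57, P* ≈ 23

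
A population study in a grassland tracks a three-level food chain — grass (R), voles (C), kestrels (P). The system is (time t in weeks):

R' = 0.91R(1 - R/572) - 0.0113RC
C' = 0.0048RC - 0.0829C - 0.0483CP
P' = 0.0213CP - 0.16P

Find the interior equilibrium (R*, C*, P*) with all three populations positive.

From dP/dt = 0: 0.0213C* = 0.16, so C* = 7.51.
From dR/dt = 0: 0.91(1 - R*/572) = 0.0113·7.51, giving R* = 572·(1 - 0.0933) = 519.
From dC/dt = 0: 0.0048·519 - 0.0829 = 0.0483P*, so P* = 2.41/0.0483 = 49.8.

R* ≈ 519, C* ≈ 7.51, P* ≈ 49.8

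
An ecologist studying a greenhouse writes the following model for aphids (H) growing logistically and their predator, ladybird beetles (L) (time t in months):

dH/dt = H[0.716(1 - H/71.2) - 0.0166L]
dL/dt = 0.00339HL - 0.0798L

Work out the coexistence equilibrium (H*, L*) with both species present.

H* ≈ 23.5, L* ≈ 28.9

From dL/dt = 0 with L > 0: 0.00339H* = 0.0798, so H* = 23.5.
Substitute into dH/dt = 0: 0.716(1 - 23.5/71.2) = 0.0166L*.
The bracket is 0.669, giving L* = 0.479/0.0166 = 28.9.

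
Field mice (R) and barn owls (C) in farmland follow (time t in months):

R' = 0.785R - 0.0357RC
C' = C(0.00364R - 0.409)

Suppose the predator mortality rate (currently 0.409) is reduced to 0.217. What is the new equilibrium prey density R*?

R* ≈ 59.6

At the interior fixed point, setting dC/dt = 0 with C > 0 fixes R* = (predator death rate)/(RC coefficient) — independent of the other coefficients.
With the change, R* = 0.217/0.00364 = 59.6; it falls from 112.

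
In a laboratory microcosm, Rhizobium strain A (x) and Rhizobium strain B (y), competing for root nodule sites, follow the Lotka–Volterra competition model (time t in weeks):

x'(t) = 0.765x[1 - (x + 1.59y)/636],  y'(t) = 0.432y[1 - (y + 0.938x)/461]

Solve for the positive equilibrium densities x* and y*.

Setting both brackets to zero gives the nullclines x + 1.59y = 636 and 0.938x + y = 461.
Substituting y = 461 - 0.938x into the first: x(1 - 1.59·0.938) = 636 - 1.59·461.
So x* = -97/-0.491 = 197, and then y* = 461 - 0.938·197 = 276.

x* ≈ 197, y* ≈ 276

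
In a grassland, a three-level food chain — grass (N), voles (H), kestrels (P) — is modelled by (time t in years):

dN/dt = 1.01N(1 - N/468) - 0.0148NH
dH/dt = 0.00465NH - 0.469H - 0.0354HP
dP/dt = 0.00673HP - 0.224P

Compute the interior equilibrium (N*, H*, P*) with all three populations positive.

From dP/dt = 0: 0.00673H* = 0.224, so H* = 33.3.
From dN/dt = 0: 1.01(1 - N*/468) = 0.0148·33.3, giving N* = 468·(1 - 0.488) = 240.
From dH/dt = 0: 0.00465·240 - 0.469 = 0.0354P*, so P* = 0.646/0.0354 = 18.2.

N* ≈ 240, H* ≈ 33.3, P* ≈ 18.2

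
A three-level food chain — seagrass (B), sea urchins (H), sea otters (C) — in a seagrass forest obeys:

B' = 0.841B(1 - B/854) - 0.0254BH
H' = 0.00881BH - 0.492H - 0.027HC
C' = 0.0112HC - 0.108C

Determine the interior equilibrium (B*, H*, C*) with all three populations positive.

From dC/dt = 0: 0.0112H* = 0.108, so H* = 9.64.
From dB/dt = 0: 0.841(1 - B*/854) = 0.0254·9.64, giving B* = 854·(1 - 0.291) = 605.
From dH/dt = 0: 0.00881·605 - 0.492 = 0.027C*, so C* = 4.84/0.027 = 179.

B* ≈ 605, H* ≈ 9.64, C* ≈ 179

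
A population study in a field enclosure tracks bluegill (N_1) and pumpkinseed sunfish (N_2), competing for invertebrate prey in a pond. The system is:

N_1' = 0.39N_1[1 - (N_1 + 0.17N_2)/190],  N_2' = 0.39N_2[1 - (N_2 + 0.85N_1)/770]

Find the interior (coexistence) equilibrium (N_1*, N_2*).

N_1* ≈ 69.1, N_2* ≈ 711

Setting both brackets to zero gives the nullclines N_1 + 0.17N_2 = 190 and 0.85N_1 + N_2 = 770.
Substituting N_2 = 770 - 0.85N_1 into the first: N_1(1 - 0.17·0.85) = 190 - 0.17·770.
So N_1* = 59.1/0.855 = 69.1, and then N_2* = 770 - 0.85·69.1 = 711.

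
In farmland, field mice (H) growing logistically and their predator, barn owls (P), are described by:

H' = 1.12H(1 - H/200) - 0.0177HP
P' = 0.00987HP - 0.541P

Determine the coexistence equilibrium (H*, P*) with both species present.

H* ≈ 54.8, P* ≈ 45.9

From dP/dt = 0 with P > 0: 0.00987H* = 0.541, so H* = 54.8.
Substitute into dH/dt = 0: 1.12(1 - 54.8/200) = 0.0177P*.
The bracket is 0.726, giving P* = 0.813/0.0177 = 45.9.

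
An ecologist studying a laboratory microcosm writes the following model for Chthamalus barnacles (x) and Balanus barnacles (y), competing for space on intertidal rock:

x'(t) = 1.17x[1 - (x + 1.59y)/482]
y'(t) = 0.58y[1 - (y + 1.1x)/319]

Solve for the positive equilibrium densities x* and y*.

Setting both brackets to zero gives the nullclines x + 1.59y = 482 and 1.1x + y = 319.
Substituting y = 319 - 1.1x into the first: x(1 - 1.59·1.1) = 482 - 1.59·319.
So x* = -25.2/-0.749 = 33.7, and then y* = 319 - 1.1·33.7 = 282.

x* ≈ 33.7, y* ≈ 282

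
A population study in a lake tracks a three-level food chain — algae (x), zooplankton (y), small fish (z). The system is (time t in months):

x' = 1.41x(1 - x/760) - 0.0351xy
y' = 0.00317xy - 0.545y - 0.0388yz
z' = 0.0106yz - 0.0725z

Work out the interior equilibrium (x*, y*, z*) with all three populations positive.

From dz/dt = 0: 0.0106y* = 0.0725, so y* = 6.84.
From dx/dt = 0: 1.41(1 - x*/760) = 0.0351·6.84, giving x* = 760·(1 - 0.17) = 631.
From dy/dt = 0: 0.00317·631 - 0.545 = 0.0388z*, so z* = 1.45/0.0388 = 37.5.

x* ≈ 631, y* ≈ 6.84, z* ≈ 37.5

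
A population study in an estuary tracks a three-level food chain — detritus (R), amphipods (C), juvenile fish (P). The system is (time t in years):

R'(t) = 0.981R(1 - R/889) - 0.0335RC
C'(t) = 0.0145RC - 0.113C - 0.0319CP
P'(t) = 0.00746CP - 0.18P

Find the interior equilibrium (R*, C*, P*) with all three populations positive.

From dP/dt = 0: 0.00746C* = 0.18, so C* = 24.1.
From dR/dt = 0: 0.981(1 - R*/889) = 0.0335·24.1, giving R* = 889·(1 - 0.824) = 156.
From dC/dt = 0: 0.0145·156 - 0.113 = 0.0319P*, so P* = 2.16/0.0319 = 67.6.

R* ≈ 156, C* ≈ 24.1, P* ≈ 67.6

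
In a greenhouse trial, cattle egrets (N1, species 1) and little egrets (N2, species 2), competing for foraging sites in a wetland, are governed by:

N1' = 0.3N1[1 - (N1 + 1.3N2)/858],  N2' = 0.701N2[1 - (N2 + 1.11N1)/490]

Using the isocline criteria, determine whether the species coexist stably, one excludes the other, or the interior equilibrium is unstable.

species 1 excludes species 2

Compare the nullcline intercepts: K1/α12 = 858/1.3 = 660 > K2 = 490; K2/α21 = 490/1.11 = 441 < K1 = 858.
Since the inequalities point opposite ways, species 1 can invade but species 2 cannot.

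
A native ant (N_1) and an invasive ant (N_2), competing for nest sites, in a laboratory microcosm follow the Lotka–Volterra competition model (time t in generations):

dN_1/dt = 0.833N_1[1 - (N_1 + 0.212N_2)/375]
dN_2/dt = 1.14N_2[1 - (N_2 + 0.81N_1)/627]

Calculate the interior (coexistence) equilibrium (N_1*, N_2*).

N_1* ≈ 292, N_2* ≈ 390

Setting both brackets to zero gives the nullclines N_1 + 0.212N_2 = 375 and 0.81N_1 + N_2 = 627.
Substituting N_2 = 627 - 0.81N_1 into the first: N_1(1 - 0.212·0.81) = 375 - 0.212·627.
So N_1* = 242/0.828 = 292, and then N_2* = 627 - 0.81·292 = 390.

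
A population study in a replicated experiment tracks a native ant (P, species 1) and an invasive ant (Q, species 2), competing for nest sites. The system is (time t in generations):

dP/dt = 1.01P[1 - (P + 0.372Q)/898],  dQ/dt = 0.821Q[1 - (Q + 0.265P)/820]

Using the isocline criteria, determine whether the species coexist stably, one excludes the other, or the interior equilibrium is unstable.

stable coexistence

Compare the nullcline intercepts: K1/α12 = 898/0.372 = 2410 > K2 = 820; K2/α21 = 820/0.265 = 3090 > K1 = 898.
Since both inequalities hold, each species can invade when rare, so the interior equilibrium is stable.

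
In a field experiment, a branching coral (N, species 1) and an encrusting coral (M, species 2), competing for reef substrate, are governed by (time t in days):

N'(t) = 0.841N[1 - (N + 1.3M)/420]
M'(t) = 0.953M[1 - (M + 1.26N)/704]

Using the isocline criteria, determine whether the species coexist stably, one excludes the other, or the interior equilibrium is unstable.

Compare the nullcline intercepts: K1/α12 = 420/1.3 = 323 < K2 = 704; K2/α21 = 704/1.26 = 559 > K1 = 420.
Since the inequalities point opposite ways, species 2 can invade but species 1 cannot.

species 2 excludes species 1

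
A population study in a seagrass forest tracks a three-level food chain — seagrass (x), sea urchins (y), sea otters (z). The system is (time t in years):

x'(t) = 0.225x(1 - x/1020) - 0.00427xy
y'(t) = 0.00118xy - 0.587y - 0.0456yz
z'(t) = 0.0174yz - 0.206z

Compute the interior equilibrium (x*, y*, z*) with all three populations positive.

x* ≈ 791, y* ≈ 11.8, z* ≈ 7.59

From dz/dt = 0: 0.0174y* = 0.206, so y* = 11.8.
From dx/dt = 0: 0.225(1 - x*/1020) = 0.00427·11.8, giving x* = 1020·(1 - 0.225) = 791.
From dy/dt = 0: 0.00118·791 - 0.587 = 0.0456z*, so z* = 0.346/0.0456 = 7.59.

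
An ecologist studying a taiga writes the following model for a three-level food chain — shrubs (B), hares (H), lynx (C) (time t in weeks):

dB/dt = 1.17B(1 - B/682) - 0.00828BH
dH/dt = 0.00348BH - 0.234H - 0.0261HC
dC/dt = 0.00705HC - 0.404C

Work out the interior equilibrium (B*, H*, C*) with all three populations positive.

From dC/dt = 0: 0.00705H* = 0.404, so H* = 57.3.
From dB/dt = 0: 1.17(1 - B*/682) = 0.00828·57.3, giving B* = 682·(1 - 0.406) = 405.
From dH/dt = 0: 0.00348·405 - 0.234 = 0.0261C*, so C* = 1.18/0.0261 = 45.1.

B* ≈ 405, H* ≈ 57.3, C* ≈ 45.1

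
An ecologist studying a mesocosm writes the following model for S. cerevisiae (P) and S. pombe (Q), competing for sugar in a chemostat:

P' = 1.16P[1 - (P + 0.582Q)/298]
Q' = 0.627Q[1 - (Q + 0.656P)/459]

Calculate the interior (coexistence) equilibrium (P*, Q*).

Setting both brackets to zero gives the nullclines P + 0.582Q = 298 and 0.656P + Q = 459.
Substituting Q = 459 - 0.656P into the first: P(1 - 0.582·0.656) = 298 - 0.582·459.
So P* = 30.9/0.618 = 49.9, and then Q* = 459 - 0.656·49.9 = 426.

P* ≈ 49.9, Q* ≈ 426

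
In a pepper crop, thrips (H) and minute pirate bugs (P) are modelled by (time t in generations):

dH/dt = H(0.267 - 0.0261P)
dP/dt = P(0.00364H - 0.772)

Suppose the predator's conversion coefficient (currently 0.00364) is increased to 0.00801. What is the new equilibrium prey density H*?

At the interior fixed point, setting dP/dt = 0 with P > 0 fixes H* = (predator death rate)/(HP coefficient) — independent of the other coefficients.
With the change, H* = 0.772/0.00801 = 96.4; it falls from 212.

H* ≈ 96.4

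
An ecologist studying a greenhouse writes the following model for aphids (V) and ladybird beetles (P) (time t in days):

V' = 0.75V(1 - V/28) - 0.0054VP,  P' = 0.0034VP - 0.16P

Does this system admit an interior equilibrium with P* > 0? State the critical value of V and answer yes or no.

The predator equation gives dP/dt > 0 only when V > 0.16/0.0034 = 47.1.
Without the predator, V → K = 28. Since 28 < 47.1, the predator cannot invade.

Threshold V = 47.1; K < 47.1, so no, the predator goes extinct.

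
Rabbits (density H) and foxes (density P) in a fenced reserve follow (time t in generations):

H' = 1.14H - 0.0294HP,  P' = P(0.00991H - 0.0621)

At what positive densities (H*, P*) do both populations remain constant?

Set dP/dt = 0 with P > 0: 0.00991H - 0.0621 = 0, so H* = 0.0621/0.00991 = 6.27.
Set dH/dt = 0 with H > 0: 1.14 - 0.0294P = 0, so P* = 1.14/0.0294 = 38.8.

H* ≈ 6.27, P* ≈ 38.8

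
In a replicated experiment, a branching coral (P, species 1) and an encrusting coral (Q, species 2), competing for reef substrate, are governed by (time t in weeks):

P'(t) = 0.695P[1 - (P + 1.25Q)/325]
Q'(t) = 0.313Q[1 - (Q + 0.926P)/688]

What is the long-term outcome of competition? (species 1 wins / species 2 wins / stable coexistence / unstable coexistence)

Compare the nullcline intercepts: K1/α12 = 325/1.25 = 260 < K2 = 688; K2/α21 = 688/0.926 = 743 > K1 = 325.
Since the inequalities point opposite ways, species 2 can invade but species 1 cannot.

species 2 excludes species 1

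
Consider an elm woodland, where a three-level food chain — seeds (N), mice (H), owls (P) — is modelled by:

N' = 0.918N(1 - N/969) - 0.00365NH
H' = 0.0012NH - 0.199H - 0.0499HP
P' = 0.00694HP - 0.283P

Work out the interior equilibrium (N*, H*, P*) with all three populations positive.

N* ≈ 812, H* ≈ 40.8, P* ≈ 15.5

From dP/dt = 0: 0.00694H* = 0.283, so H* = 40.8.
From dN/dt = 0: 0.918(1 - N*/969) = 0.00365·40.8, giving N* = 969·(1 - 0.162) = 812.
From dH/dt = 0: 0.0012·812 - 0.199 = 0.0499P*, so P* = 0.775/0.0499 = 15.5.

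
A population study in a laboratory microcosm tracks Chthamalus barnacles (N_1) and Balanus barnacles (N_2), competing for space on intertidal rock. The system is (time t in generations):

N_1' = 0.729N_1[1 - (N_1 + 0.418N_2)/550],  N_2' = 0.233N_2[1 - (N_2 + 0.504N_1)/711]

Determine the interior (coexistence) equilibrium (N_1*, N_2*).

Setting both brackets to zero gives the nullclines N_1 + 0.418N_2 = 550 and 0.504N_1 + N_2 = 711.
Substituting N_2 = 711 - 0.504N_1 into the first: N_1(1 - 0.418·0.504) = 550 - 0.418·711.
So N_1* = 253/0.789 = 320, and then N_2* = 711 - 0.504·320 = 550.

N_1* ≈ 320, N_2* ≈ 550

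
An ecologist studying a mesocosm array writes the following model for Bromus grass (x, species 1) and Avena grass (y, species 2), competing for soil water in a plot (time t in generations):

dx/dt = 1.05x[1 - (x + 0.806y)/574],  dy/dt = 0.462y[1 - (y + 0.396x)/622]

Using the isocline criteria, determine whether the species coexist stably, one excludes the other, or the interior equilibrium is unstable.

Compare the nullcline intercepts: K1/α12 = 574/0.806 = 712 > K2 = 622; K2/α21 = 622/0.396 = 1570 > K1 = 574.
Since both inequalities hold, each species can invade when rare, so the interior equilibrium is stable.

stable coexistence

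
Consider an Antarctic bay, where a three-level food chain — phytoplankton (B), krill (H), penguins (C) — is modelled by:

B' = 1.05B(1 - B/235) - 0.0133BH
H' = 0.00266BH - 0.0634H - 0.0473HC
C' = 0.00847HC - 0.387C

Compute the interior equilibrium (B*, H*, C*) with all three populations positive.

B* ≈ 99, H* ≈ 45.7, C* ≈ 4.23

From dC/dt = 0: 0.00847H* = 0.387, so H* = 45.7.
From dB/dt = 0: 1.05(1 - B*/235) = 0.0133·45.7, giving B* = 235·(1 - 0.579) = 99.
From dH/dt = 0: 0.00266·99 - 0.0634 = 0.0473C*, so C* = 0.2/0.0473 = 4.23.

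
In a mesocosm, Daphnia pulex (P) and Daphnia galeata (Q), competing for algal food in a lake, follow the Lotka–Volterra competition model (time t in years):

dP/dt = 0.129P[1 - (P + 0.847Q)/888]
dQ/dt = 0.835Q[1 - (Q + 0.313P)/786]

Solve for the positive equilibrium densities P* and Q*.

Setting both brackets to zero gives the nullclines P + 0.847Q = 888 and 0.313P + Q = 786.
Substituting Q = 786 - 0.313P into the first: P(1 - 0.847·0.313) = 888 - 0.847·786.
So P* = 222/0.735 = 302, and then Q* = 786 - 0.313·302 = 691.

P* ≈ 302, Q* ≈ 691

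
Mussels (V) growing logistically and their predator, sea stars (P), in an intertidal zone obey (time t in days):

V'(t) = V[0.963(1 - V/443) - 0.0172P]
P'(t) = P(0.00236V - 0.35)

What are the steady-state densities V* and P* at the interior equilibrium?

V* ≈ 148, P* ≈ 37.2

From dP/dt = 0 with P > 0: 0.00236V* = 0.35, so V* = 148.
Substitute into dV/dt = 0: 0.963(1 - 148/443) = 0.0172P*.
The bracket is 0.665, giving P* = 0.641/0.0172 = 37.2.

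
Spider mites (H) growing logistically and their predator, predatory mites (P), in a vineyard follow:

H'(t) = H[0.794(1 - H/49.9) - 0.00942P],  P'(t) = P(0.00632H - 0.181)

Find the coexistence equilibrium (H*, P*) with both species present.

From dP/dt = 0 with P > 0: 0.00632H* = 0.181, so H* = 28.6.
Substitute into dH/dt = 0: 0.794(1 - 28.6/49.9) = 0.00942P*.
The bracket is 0.426, giving P* = 0.338/0.00942 = 35.9.

H* ≈ 28.6, P* ≈ 35.9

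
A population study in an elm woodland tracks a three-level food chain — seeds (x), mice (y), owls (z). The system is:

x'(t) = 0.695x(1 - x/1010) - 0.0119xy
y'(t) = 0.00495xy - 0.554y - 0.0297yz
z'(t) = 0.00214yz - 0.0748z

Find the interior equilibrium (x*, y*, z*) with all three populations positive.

From dz/dt = 0: 0.00214y* = 0.0748, so y* = 35.
From dx/dt = 0: 0.695(1 - x*/1010) = 0.0119·35, giving x* = 1010·(1 - 0.598) = 406.
From dy/dt = 0: 0.00495·406 - 0.554 = 0.0297z*, so z* = 1.45/0.0297 = 48.9.

x* ≈ 406, y* ≈ 35, z* ≈ 48.9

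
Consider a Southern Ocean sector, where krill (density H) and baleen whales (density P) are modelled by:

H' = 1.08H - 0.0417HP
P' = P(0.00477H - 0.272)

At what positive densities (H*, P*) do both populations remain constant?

H* ≈ 57, P* ≈ 25.9

Set dP/dt = 0 with P > 0: 0.00477H - 0.272 = 0, so H* = 0.272/0.00477 = 57.
Set dH/dt = 0 with H > 0: 1.08 - 0.0417P = 0, so P* = 1.08/0.0417 = 25.9.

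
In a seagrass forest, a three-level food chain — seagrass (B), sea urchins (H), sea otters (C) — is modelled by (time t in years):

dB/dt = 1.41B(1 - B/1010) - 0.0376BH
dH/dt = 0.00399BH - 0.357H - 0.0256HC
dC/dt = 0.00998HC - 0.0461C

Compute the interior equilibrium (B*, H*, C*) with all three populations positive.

From dC/dt = 0: 0.00998H* = 0.0461, so H* = 4.62.
From dB/dt = 0: 1.41(1 - B*/1010) = 0.0376·4.62, giving B* = 1010·(1 - 0.123) = 886.
From dH/dt = 0: 0.00399·886 - 0.357 = 0.0256C*, so C* = 3.18/0.0256 = 124.

B* ≈ 886, H* ≈ 4.62, C* ≈ 124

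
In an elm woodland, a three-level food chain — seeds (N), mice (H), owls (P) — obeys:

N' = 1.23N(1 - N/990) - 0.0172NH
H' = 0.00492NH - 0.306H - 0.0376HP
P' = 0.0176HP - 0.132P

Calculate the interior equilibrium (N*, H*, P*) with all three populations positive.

From dP/dt = 0: 0.0176H* = 0.132, so H* = 7.5.
From dN/dt = 0: 1.23(1 - N*/990) = 0.0172·7.5, giving N* = 990·(1 - 0.105) = 886.
From dH/dt = 0: 0.00492·886 - 0.306 = 0.0376P*, so P* = 4.05/0.0376 = 108.

N* ≈ 886, H* ≈ 7.5, P* ≈ 108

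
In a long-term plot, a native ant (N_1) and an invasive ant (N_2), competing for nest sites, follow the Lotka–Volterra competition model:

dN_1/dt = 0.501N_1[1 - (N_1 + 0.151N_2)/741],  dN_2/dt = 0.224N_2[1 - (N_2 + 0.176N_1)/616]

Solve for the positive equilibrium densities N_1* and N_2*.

N_1* ≈ 666, N_2* ≈ 499

Setting both brackets to zero gives the nullclines N_1 + 0.151N_2 = 741 and 0.176N_1 + N_2 = 616.
Substituting N_2 = 616 - 0.176N_1 into the first: N_1(1 - 0.151·0.176) = 741 - 0.151·616.
So N_1* = 648/0.973 = 666, and then N_2* = 616 - 0.176·666 = 499.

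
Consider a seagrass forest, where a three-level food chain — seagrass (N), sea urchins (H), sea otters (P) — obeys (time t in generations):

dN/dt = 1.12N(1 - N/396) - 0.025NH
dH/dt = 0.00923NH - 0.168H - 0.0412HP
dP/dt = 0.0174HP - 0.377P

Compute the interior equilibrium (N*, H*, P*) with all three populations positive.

N* ≈ 204, H* ≈ 21.7, P* ≈ 41.7

From dP/dt = 0: 0.0174H* = 0.377, so H* = 21.7.
From dN/dt = 0: 1.12(1 - N*/396) = 0.025·21.7, giving N* = 396·(1 - 0.484) = 204.
From dH/dt = 0: 0.00923·204 - 0.168 = 0.0412P*, so P* = 1.72/0.0412 = 41.7.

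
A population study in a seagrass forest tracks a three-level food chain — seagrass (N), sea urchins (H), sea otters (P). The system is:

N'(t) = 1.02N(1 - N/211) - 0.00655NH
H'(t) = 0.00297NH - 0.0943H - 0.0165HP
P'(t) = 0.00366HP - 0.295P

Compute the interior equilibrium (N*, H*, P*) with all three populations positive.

N* ≈ 102, H* ≈ 80.6, P* ≈ 12.6

From dP/dt = 0: 0.00366H* = 0.295, so H* = 80.6.
From dN/dt = 0: 1.02(1 - N*/211) = 0.00655·80.6, giving N* = 211·(1 - 0.518) = 102.
From dH/dt = 0: 0.00297·102 - 0.0943 = 0.0165P*, so P* = 0.208/0.0165 = 12.6.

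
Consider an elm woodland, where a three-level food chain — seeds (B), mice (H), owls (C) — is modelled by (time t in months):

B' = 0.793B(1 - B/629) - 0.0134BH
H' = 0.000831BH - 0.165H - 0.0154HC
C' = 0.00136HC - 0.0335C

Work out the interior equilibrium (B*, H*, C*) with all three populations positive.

B* ≈ 367, H* ≈ 24.6, C* ≈ 9.1

From dC/dt = 0: 0.00136H* = 0.0335, so H* = 24.6.
From dB/dt = 0: 0.793(1 - B*/629) = 0.0134·24.6, giving B* = 629·(1 - 0.416) = 367.
From dH/dt = 0: 0.000831·367 - 0.165 = 0.0154C*, so C* = 0.14/0.0154 = 9.1.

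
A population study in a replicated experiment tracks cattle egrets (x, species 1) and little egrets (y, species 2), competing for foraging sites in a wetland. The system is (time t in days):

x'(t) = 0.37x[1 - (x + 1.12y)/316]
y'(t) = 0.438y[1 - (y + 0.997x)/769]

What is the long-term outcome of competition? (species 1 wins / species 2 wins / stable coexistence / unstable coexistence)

species 2 excludes species 1

Compare the nullcline intercepts: K1/α12 = 316/1.12 = 282 < K2 = 769; K2/α21 = 769/0.997 = 771 > K1 = 316.
Since the inequalities point opposite ways, species 2 can invade but species 1 cannot.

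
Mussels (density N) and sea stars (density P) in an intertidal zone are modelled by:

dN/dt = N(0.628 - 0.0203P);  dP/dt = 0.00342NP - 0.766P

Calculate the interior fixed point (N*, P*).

N* ≈ 224, P* ≈ 30.9

Set dP/dt = 0 with P > 0: 0.00342N - 0.766 = 0, so N* = 0.766/0.00342 = 224.
Set dN/dt = 0 with N > 0: 0.628 - 0.0203P = 0, so P* = 0.628/0.0203 = 30.9.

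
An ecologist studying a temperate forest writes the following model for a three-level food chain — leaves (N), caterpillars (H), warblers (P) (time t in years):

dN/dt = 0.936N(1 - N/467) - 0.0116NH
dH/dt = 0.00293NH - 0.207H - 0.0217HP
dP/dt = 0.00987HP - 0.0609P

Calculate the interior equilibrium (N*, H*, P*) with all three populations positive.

From dP/dt = 0: 0.00987H* = 0.0609, so H* = 6.17.
From dN/dt = 0: 0.936(1 - N*/467) = 0.0116·6.17, giving N* = 467·(1 - 0.0765) = 431.
From dH/dt = 0: 0.00293·431 - 0.207 = 0.0217P*, so P* = 1.06/0.0217 = 48.7.

N* ≈ 431, H* ≈ 6.17, P* ≈ 48.7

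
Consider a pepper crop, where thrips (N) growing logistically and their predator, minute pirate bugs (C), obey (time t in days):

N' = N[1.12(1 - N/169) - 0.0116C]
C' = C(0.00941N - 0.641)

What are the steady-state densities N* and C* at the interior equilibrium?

From dC/dt = 0 with C > 0: 0.00941N* = 0.641, so N* = 68.1.
Substitute into dN/dt = 0: 1.12(1 - 68.1/169) = 0.0116C*.
The bracket is 0.597, giving C* = 0.669/0.0116 = 57.6.

N* ≈ 68.1, C* ≈ 57.6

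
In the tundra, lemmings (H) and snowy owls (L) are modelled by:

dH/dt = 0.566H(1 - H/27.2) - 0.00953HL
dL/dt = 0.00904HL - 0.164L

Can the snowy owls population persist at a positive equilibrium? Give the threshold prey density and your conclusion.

The predator equation gives dL/dt > 0 only when H > 0.164/0.00904 = 18.1.
Without the predator, H → K = 27.2. Since 27.2 > 18.1, the predator can invade and persist.

Threshold H = 18.1; K > 18.1, so yes, the predator persists.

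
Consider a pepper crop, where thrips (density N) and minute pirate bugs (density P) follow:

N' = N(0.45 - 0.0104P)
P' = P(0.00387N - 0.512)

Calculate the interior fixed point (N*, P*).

Set dP/dt = 0 with P > 0: 0.00387N - 0.512 = 0, so N* = 0.512/0.00387 = 132.
Set dN/dt = 0 with N > 0: 0.45 - 0.0104P = 0, so P* = 0.45/0.0104 = 43.3.

N* ≈ 132, P* ≈ 43.3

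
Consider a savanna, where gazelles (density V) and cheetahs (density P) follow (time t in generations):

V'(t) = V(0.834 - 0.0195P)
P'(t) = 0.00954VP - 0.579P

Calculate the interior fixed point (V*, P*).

V* ≈ 60.7, P* ≈ 42.8

Set dP/dt = 0 with P > 0: 0.00954V - 0.579 = 0, so V* = 0.579/0.00954 = 60.7.
Set dV/dt = 0 with V > 0: 0.834 - 0.0195P = 0, so P* = 0.834/0.0195 = 42.8.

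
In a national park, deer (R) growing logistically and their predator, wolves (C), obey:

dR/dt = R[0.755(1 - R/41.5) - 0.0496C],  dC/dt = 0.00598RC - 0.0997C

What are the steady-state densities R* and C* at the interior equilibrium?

R* ≈ 16.7, C* ≈ 9.11

From dC/dt = 0 with C > 0: 0.00598R* = 0.0997, so R* = 16.7.
Substitute into dR/dt = 0: 0.755(1 - 16.7/41.5) = 0.0496C*.
The bracket is 0.598, giving C* = 0.452/0.0496 = 9.11.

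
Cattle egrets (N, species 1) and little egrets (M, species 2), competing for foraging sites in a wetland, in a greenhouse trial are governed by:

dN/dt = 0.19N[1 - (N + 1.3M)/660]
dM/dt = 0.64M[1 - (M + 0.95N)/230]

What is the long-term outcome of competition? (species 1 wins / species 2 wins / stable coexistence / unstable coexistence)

Compare the nullcline intercepts: K1/α12 = 660/1.3 = 508 > K2 = 230; K2/α21 = 230/0.95 = 242 < K1 = 660.
Since the inequalities point opposite ways, species 1 can invade but species 2 cannot.

species 1 excludes species 2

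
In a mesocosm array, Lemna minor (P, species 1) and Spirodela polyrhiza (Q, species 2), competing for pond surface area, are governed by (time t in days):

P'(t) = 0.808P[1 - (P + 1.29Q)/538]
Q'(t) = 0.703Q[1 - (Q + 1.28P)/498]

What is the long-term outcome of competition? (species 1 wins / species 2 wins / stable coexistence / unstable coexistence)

Compare the nullcline intercepts: K1/α12 = 538/1.29 = 417 < K2 = 498; K2/α21 = 498/1.28 = 389 < K1 = 538.
Since both are reversed, neither can invade when rare; the interior point is a saddle.

unstable coexistence (outcome depends on initial conditions)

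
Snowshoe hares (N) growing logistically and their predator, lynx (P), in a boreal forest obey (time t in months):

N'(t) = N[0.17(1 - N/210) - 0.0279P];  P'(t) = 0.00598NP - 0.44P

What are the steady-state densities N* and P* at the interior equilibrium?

N* ≈ 73.6, P* ≈ 3.96

From dP/dt = 0 with P > 0: 0.00598N* = 0.44, so N* = 73.6.
Substitute into dN/dt = 0: 0.17(1 - 73.6/210) = 0.0279P*.
The bracket is 0.65, giving P* = 0.11/0.0279 = 3.96.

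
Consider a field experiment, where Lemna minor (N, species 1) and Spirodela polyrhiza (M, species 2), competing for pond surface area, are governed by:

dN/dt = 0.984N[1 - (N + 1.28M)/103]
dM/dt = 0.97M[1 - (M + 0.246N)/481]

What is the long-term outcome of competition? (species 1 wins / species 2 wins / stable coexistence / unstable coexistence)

Compare the nullcline intercepts: K1/α12 = 103/1.28 = 80.5 < K2 = 481; K2/α21 = 481/0.246 = 1960 > K1 = 103.
Since the inequalities point opposite ways, species 2 can invade but species 1 cannot.

species 2 excludes species 1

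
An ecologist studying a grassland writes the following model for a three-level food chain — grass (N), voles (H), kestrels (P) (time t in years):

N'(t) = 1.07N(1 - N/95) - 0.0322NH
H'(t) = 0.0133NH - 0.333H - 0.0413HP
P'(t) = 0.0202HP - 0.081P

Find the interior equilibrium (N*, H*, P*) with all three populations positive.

From dP/dt = 0: 0.0202H* = 0.081, so H* = 4.01.
From dN/dt = 0: 1.07(1 - N*/95) = 0.0322·4.01, giving N* = 95·(1 - 0.121) = 83.5.
From dH/dt = 0: 0.0133·83.5 - 0.333 = 0.0413P*, so P* = 0.778/0.0413 = 18.8.

N* ≈ 83.5, H* ≈ 4.01, P* ≈ 18.8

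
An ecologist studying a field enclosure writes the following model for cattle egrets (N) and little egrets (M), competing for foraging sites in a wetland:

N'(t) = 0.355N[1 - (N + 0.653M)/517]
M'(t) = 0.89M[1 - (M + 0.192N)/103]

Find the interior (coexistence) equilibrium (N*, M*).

N* ≈ 514, M* ≈ 4.27

Setting both brackets to zero gives the nullclines N + 0.653M = 517 and 0.192N + M = 103.
Substituting M = 103 - 0.192N into the first: N(1 - 0.653·0.192) = 517 - 0.653·103.
So N* = 450/0.875 = 514, and then M* = 103 - 0.192·514 = 4.27.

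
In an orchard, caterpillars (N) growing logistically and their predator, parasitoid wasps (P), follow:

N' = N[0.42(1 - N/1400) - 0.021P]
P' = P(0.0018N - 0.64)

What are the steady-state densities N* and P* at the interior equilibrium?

N* ≈ 356, P* ≈ 14.9

From dP/dt = 0 with P > 0: 0.0018N* = 0.64, so N* = 356.
Substitute into dN/dt = 0: 0.42(1 - 356/1400) = 0.021P*.
The bracket is 0.746, giving P* = 0.313/0.021 = 14.9.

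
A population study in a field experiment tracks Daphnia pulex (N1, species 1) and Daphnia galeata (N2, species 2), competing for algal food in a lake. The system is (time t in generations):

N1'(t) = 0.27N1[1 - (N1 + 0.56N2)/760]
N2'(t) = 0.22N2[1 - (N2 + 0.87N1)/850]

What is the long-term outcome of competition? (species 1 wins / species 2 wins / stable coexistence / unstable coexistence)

Compare the nullcline intercepts: K1/α12 = 760/0.56 = 1360 > K2 = 850; K2/α21 = 850/0.87 = 977 > K1 = 760.
Since both inequalities hold, each species can invade when rare, so the interior equilibrium is stable.

stable coexistence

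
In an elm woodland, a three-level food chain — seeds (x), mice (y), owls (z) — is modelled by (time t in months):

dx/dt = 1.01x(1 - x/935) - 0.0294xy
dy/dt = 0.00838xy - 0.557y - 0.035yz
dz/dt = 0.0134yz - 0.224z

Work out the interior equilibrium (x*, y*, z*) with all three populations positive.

x* ≈ 480, y* ≈ 16.7, z* ≈ 99

From dz/dt = 0: 0.0134y* = 0.224, so y* = 16.7.
From dx/dt = 0: 1.01(1 - x*/935) = 0.0294·16.7, giving x* = 935·(1 - 0.487) = 480.
From dy/dt = 0: 0.00838·480 - 0.557 = 0.035z*, so z* = 3.47/0.035 = 99.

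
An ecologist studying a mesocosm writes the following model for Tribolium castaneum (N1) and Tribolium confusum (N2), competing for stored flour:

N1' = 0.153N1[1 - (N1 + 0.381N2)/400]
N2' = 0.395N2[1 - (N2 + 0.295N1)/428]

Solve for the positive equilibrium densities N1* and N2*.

Setting both brackets to zero gives the nullclines N1 + 0.381N2 = 400 and 0.295N1 + N2 = 428.
Substituting N2 = 428 - 0.295N1 into the first: N1(1 - 0.381·0.295) = 400 - 0.381·428.
So N1* = 237/0.888 = 267, and then N2* = 428 - 0.295·267 = 349.

N1* ≈ 267, N2* ≈ 349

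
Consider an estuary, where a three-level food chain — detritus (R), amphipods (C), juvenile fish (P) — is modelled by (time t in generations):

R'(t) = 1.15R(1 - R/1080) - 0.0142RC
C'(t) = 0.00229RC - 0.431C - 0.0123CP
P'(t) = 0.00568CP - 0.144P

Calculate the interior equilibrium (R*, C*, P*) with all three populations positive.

R* ≈ 742, C* ≈ 25.4, P* ≈ 103

From dP/dt = 0: 0.00568C* = 0.144, so C* = 25.4.
From dR/dt = 0: 1.15(1 - R*/1080) = 0.0142·25.4, giving R* = 1080·(1 - 0.313) = 742.
From dC/dt = 0: 0.00229·742 - 0.431 = 0.0123P*, so P* = 1.27/0.0123 = 103.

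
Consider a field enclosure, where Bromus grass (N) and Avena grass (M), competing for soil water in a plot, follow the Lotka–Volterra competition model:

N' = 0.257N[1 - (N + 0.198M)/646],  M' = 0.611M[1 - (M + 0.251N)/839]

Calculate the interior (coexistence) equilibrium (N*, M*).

N* ≈ 505, M* ≈ 712

Setting both brackets to zero gives the nullclines N + 0.198M = 646 and 0.251N + M = 839.
Substituting M = 839 - 0.251N into the first: N(1 - 0.198·0.251) = 646 - 0.198·839.
So N* = 480/0.95 = 505, and then M* = 839 - 0.251·505 = 712.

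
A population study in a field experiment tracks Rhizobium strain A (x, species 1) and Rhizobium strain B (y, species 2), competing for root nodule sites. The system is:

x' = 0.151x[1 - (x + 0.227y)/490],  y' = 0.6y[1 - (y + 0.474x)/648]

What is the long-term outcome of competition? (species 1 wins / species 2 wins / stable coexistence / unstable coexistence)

Compare the nullcline intercepts: K1/α12 = 490/0.227 = 2160 > K2 = 648; K2/α21 = 648/0.474 = 1370 > K1 = 490.
Since both inequalities hold, each species can invade when rare, so the interior equilibrium is stable.

stable coexistence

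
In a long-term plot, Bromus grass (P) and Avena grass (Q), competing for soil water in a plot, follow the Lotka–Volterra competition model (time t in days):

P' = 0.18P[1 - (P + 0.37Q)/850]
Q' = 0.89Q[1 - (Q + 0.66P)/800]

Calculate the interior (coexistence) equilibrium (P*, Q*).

P* ≈ 733, Q* ≈ 316

Setting both brackets to zero gives the nullclines P + 0.37Q = 850 and 0.66P + Q = 800.
Substituting Q = 800 - 0.66P into the first: P(1 - 0.37·0.66) = 850 - 0.37·800.
So P* = 554/0.756 = 733, and then Q* = 800 - 0.66·733 = 316.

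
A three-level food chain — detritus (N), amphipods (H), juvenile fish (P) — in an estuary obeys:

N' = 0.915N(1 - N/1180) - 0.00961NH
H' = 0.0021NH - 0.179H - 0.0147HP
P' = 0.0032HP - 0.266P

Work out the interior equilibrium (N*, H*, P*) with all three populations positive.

N* ≈ 150, H* ≈ 83.1, P* ≈ 9.23

From dP/dt = 0: 0.0032H* = 0.266, so H* = 83.1.
From dN/dt = 0: 0.915(1 - N*/1180) = 0.00961·83.1, giving N* = 1180·(1 - 0.873) = 150.
From dH/dt = 0: 0.0021·150 - 0.179 = 0.0147P*, so P* = 0.136/0.0147 = 9.23.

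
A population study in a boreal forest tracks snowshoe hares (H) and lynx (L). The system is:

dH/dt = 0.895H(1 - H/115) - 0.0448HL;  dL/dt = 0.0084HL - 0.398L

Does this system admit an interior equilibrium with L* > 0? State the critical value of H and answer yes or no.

The predator equation gives dL/dt > 0 only when H > 0.398/0.0084 = 47.4.
Without the predator, H → K = 115. Since 115 > 47.4, the predator can invade and persist.

Threshold H = 47.4; K > 47.4, so yes, the predator persists.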